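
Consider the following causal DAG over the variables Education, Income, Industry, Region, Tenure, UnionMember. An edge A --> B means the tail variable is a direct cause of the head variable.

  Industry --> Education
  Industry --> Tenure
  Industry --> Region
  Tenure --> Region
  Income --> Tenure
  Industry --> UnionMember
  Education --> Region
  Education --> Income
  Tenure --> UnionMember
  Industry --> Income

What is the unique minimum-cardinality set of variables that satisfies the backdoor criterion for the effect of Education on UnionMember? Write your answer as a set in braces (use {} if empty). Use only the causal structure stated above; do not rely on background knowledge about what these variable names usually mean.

Variables eligible for adjustment (non-descendants of Education, excluding Education and UnionMember): {Industry}.
Backdoor paths from Education to UnionMember:
  P1: Education <- Industry -> Income -> Tenure -> UnionMember
  P2: Education <- Industry -> Tenure -> UnionMember
  P3: Education <- Industry -> Region <- Tenure -> UnionMember
  P4: Education <- Industry -> UnionMember
The empty set is not sufficient: P1 (Education <- Industry -> Income -> Tenure -> UnionMember) has no collider blocking it and no conditioned non-collider, so it is open.
Try {Industry}:
  P1: blocked at fork node Industry ∈ conditioning set.
  P2: blocked at fork node Industry ∈ conditioning set.
  P3: blocked at fork node Industry ∈ conditioning set.
  P4: blocked at fork node Industry ∈ conditioning set.
{Industry} contains no descendant of Education and blocks every backdoor path.
{Industry} is the unique smallest valid adjustment set.

{Industry}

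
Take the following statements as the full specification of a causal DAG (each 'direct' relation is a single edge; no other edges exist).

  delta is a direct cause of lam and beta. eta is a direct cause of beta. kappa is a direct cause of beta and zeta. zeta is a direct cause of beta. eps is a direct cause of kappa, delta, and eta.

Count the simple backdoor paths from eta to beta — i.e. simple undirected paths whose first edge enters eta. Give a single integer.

3

A backdoor path from eta to beta is any simple undirected path whose first edge points into eta (i.e. leaves eta via a parent).
Parents of eta: {eps}.
Enumerating:
  P1: eta <- eps -> kappa -> zeta -> beta
  P2: eta <- eps -> kappa -> beta
  P3: eta <- eps -> delta -> beta
That exhausts the simple backdoor paths. Count: 3.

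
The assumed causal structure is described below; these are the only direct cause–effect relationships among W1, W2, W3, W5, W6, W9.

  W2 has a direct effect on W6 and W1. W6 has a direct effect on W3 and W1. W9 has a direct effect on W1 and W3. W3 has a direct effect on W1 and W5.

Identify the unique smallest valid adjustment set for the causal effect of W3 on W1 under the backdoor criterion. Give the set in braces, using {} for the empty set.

{W6, W9}

Variables eligible for adjustment (non-descendants of W3, excluding W3 and W1): {W2, W6, W9}.
Backdoor paths from W3 to W1:
  P1: W3 <- W9 -> W1
  P2: W3 <- W6 <- W2 -> W1
  P3: W3 <- W6 -> W1
The empty set is not sufficient: P1 (W3 <- W9 -> W1) has no collider blocking it and no conditioned non-collider, so it is open.
Try {W6, W9}:
  P1: blocked at fork node W9 ∈ conditioning set.
  P2: blocked at chain node W6 ∈ conditioning set.
  P3: blocked at fork node W6 ∈ conditioning set.
{W6, W9} contains no descendant of W3 and blocks every backdoor path.
Every element of {W6, W9} is needed (dropping W6 leaves P2 open; dropping W9 leaves P1 open), so no proper subset is valid.
Among all size-2 subsets of the eligible variables, only {W6, W9} blocks every backdoor path, so it is the unique smallest valid adjustment set.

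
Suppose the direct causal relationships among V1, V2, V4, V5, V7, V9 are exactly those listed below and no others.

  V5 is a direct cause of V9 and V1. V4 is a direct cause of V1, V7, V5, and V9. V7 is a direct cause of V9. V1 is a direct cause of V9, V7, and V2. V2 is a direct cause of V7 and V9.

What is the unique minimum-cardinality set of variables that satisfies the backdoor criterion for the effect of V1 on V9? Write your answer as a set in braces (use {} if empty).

{V4, V5}

Variables eligible for adjustment (non-descendants of V1, excluding V1 and V9): {V4, V5}.
Backdoor paths from V1 to V9:
  P1: V1 <- V4 -> V5 -> V9
  P2: V1 <- V4 -> V7 <- V2 -> V9
  P3: V1 <- V4 -> V7 -> V9
  P4: V1 <- V4 -> V9
  P5: V1 <- V5 <- V4 -> V7 <- V2 -> V9
  P6: V1 <- V5 <- V4 -> V7 -> V9
  P7: V1 <- V5 <- V4 -> V9
  P8: V1 <- V5 -> V9
The empty set is not sufficient: P1 (V1 <- V4 -> V5 -> V9) has no collider blocking it and no conditioned non-collider, so it is open.
Try {V4, V5}:
  P1: blocked at fork node V4 ∈ conditioning set.
  P2: blocked at fork node V4 ∈ conditioning set.
  P3: blocked at fork node V4 ∈ conditioning set.
  P4: blocked at fork node V4 ∈ conditioning set.
  P5: blocked at chain node V5 ∈ conditioning set.
  P6: blocked at chain node V5 ∈ conditioning set.
  P7: blocked at chain node V5 ∈ conditioning set.
  P8: blocked at fork node V5 ∈ conditioning set.
{V4, V5} contains no descendant of V1 and blocks every backdoor path.
Every element of {V4, V5} is needed (dropping V4 leaves P3 open; dropping V5 leaves P8 open), so no proper subset is valid.
Among all size-2 subsets of the eligible variables, only {V4, V5} blocks every backdoor path, so it is the unique smallest valid adjustment set.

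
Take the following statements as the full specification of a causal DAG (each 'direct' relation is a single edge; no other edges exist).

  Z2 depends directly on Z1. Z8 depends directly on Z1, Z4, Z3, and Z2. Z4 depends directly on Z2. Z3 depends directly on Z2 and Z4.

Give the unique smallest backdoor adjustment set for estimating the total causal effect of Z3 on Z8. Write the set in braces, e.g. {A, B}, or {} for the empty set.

Variables eligible for adjustment (non-descendants of Z3, excluding Z3 and Z8): {Z1, Z2, Z4}.
Backdoor paths from Z3 to Z8:
  P1: Z3 <- Z2 <- Z1 -> Z8
  P2: Z3 <- Z2 -> Z4 -> Z8
  P3: Z3 <- Z2 -> Z8
  P4: Z3 <- Z4 <- Z2 <- Z1 -> Z8
  P5: Z3 <- Z4 <- Z2 -> Z8
  P6: Z3 <- Z4 -> Z8
The empty set is not sufficient: P1 (Z3 <- Z2 <- Z1 -> Z8) has no collider blocking it and no conditioned non-collider, so it is open.
Try {Z2, Z4}:
  P1: blocked at chain node Z2 ∈ conditioning set.
  P2: blocked at fork node Z2 ∈ conditioning set.
  P3: blocked at fork node Z2 ∈ conditioning set.
  P4: blocked at chain node Z4 ∈ conditioning set.
  P5: blocked at chain node Z4 ∈ conditioning set.
  P6: blocked at fork node Z4 ∈ conditioning set.
{Z2, Z4} contains no descendant of Z3 and blocks every backdoor path.
Every element of {Z2, Z4} is needed (dropping Z2 leaves P1 open; dropping Z4 leaves P6 open), so no proper subset is valid.
Among all size-2 subsets of the eligible variables, only {Z2, Z4} blocks every backdoor path, so it is the unique smallest valid adjustment set.

{Z2, Z4}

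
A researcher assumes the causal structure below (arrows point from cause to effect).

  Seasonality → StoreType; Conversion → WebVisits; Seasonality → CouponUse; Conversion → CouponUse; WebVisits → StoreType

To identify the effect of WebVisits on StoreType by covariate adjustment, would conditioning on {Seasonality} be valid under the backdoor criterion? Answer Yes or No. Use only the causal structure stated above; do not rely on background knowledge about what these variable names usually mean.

Yes

Backdoor paths from WebVisits to StoreType (paths whose first edge points into WebVisits):
  P1: WebVisits <- Conversion -> CouponUse <- Seasonality -> StoreType
Condition 1 (no descendant of WebVisits in the set): holds — descendants of WebVisits are {StoreType}; none are in {Seasonality}.
Condition 2 (every backdoor path blocked by {Seasonality}):
  P1: blocked at collider CouponUse (neither it nor any descendant is in the conditioning set).
{Seasonality} satisfies the backdoor criterion.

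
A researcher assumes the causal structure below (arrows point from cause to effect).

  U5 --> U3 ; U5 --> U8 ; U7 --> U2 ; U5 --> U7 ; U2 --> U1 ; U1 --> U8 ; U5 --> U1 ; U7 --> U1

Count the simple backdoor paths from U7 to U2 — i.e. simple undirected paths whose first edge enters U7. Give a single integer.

2

A backdoor path from U7 to U2 is any simple undirected path whose first edge points into U7 (i.e. leaves U7 via a parent).
Parents of U7: {U5}.
Enumerating:
  P1: U7 <- U5 -> U1 <- U2
  P2: U7 <- U5 -> U8 <- U1 <- U2
That exhausts the simple backdoor paths. Count: 2.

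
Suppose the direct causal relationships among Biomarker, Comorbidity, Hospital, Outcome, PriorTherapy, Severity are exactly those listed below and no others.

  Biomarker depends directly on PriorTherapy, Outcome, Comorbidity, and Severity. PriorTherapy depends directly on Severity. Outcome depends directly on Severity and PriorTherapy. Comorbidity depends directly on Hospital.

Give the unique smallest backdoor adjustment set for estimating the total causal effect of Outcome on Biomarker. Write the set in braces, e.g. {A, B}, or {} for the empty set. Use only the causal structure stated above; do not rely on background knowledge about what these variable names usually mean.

Variables eligible for adjustment (non-descendants of Outcome, excluding Outcome and Biomarker): {Comorbidity, Hospital, PriorTherapy, Severity}.
Backdoor paths from Outcome to Biomarker:
  P1: Outcome <- Severity -> PriorTherapy -> Biomarker
  P2: Outcome <- Severity -> Biomarker
  P3: Outcome <- PriorTherapy <- Severity -> Biomarker
  P4: Outcome <- PriorTherapy -> Biomarker
The empty set is not sufficient: P1 (Outcome <- Severity -> PriorTherapy -> Biomarker) has no collider blocking it and no conditioned non-collider, so it is open.
Try {PriorTherapy, Severity}:
  P1: blocked at fork node Severity ∈ conditioning set.
  P2: blocked at fork node Severity ∈ conditioning set.
  P3: blocked at chain node PriorTherapy ∈ conditioning set.
  P4: blocked at fork node PriorTherapy ∈ conditioning set.
{PriorTherapy, Severity} contains no descendant of Outcome and blocks every backdoor path.
Every element of {PriorTherapy, Severity} is needed (dropping PriorTherapy leaves P4 open; dropping Severity leaves P2 open), so no proper subset is valid.
Among all size-2 subsets of the eligible variables, only {PriorTherapy, Severity} blocks every backdoor path, so it is the unique smallest valid adjustment set.

{PriorTherapy, Severity}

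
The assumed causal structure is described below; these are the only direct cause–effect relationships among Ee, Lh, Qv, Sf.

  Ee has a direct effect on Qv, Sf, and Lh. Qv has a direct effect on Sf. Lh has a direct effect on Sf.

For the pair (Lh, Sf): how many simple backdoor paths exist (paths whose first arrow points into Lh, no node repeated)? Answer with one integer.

A backdoor path from Lh to Sf is any simple undirected path whose first edge points into Lh (i.e. leaves Lh via a parent).
Parents of Lh: {Ee}.
Enumerating:
  P1: Lh <- Ee -> Qv -> Sf
  P2: Lh <- Ee -> Sf
That exhausts the simple backdoor paths. Count: 2.

2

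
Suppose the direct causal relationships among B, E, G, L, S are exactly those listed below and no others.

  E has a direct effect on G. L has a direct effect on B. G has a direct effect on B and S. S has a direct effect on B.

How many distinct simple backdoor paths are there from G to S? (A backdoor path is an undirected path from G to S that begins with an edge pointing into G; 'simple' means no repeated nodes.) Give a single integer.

0

A backdoor path from G to S is any simple undirected path whose first edge points into G (i.e. leaves G via a parent).
Parents of G: {E}.
No simple path from any parent of G reaches S without revisiting G, so there are no backdoor paths.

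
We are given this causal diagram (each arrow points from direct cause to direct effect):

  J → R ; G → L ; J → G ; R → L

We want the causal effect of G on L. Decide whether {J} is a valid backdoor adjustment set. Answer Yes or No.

Yes

Backdoor paths from G to L (paths whose first edge points into G):
  P1: G <- J -> R -> L
Condition 1 (no descendant of G in the set): holds — descendants of G are {L}; none are in {J}.
Condition 2 (every backdoor path blocked by {J}):
  P1: blocked at fork node J ∈ conditioning set.
{J} satisfies the backdoor criterion.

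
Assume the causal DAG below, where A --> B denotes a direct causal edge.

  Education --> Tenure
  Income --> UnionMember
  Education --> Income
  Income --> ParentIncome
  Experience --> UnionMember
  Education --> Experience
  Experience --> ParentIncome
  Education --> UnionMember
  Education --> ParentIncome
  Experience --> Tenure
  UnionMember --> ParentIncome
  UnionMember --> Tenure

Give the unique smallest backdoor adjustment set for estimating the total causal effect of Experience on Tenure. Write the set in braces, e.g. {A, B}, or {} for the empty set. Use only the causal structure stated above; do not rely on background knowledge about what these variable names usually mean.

Variables eligible for adjustment (non-descendants of Experience, excluding Experience and Tenure): {Education, Income}.
Backdoor paths from Experience to Tenure:
  P1: Experience <- Education -> Income -> UnionMember -> Tenure
  P2: Experience <- Education -> Income -> ParentIncome <- UnionMember -> Tenure
  P3: Experience <- Education -> UnionMember -> Tenure
  P4: Experience <- Education -> Tenure
  P5: Experience <- Education -> ParentIncome <- Income -> UnionMember -> Tenure
  P6: Experience <- Education -> ParentIncome <- UnionMember -> Tenure
The empty set is not sufficient: P1 (Experience <- Education -> Income -> UnionMember -> Tenure) has no collider blocking it and no conditioned non-collider, so it is open.
Try {Education}:
  P1: blocked at fork node Education ∈ conditioning set.
  P2: blocked at fork node Education ∈ conditioning set.
  P3: blocked at fork node Education ∈ conditioning set.
  P4: blocked at fork node Education ∈ conditioning set.
  P5: blocked at fork node Education ∈ conditioning set.
  P6: blocked at fork node Education ∈ conditioning set.
{Education} contains no descendant of Experience and blocks every backdoor path.
No other singleton works — e.g. {Income} leaves P3 open — so {Education} is the unique smallest valid adjustment set.

{Education}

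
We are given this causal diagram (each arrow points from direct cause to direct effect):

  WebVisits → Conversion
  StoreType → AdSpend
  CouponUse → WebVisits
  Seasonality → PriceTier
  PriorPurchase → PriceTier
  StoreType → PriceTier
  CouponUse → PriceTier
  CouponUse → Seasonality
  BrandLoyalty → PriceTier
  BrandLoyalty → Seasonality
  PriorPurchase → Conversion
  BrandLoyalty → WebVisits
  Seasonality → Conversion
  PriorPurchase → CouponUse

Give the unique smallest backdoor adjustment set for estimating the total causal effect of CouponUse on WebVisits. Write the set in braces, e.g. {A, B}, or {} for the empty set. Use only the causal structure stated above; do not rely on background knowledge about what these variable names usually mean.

{}

Variables eligible for adjustment (non-descendants of CouponUse, excluding CouponUse and WebVisits): {AdSpend, BrandLoyalty, PriorPurchase, StoreType}.
Backdoor paths from CouponUse to WebVisits:
  P1: CouponUse <- PriorPurchase -> PriceTier <- BrandLoyalty -> Seasonality -> Conversion <- WebVisits
  P2: CouponUse <- PriorPurchase -> PriceTier <- BrandLoyalty -> WebVisits
  P3: CouponUse <- PriorPurchase -> PriceTier <- Seasonality <- BrandLoyalty -> WebVisits
  P4: CouponUse <- PriorPurchase -> PriceTier <- Seasonality -> Conversion <- WebVisits
  P5: CouponUse <- PriorPurchase -> Conversion <- Seasonality <- BrandLoyalty -> WebVisits
  P6: CouponUse <- PriorPurchase -> Conversion <- Seasonality -> PriceTier <- BrandLoyalty -> WebVisits
  P7: CouponUse <- PriorPurchase -> Conversion <- WebVisits
Each backdoor path contains an unconditioned collider, so every path is already blocked with the empty conditioning set:
  P1: blocked at collider PriceTier (neither it nor any descendant is in the conditioning set).
  P2: blocked at collider PriceTier (neither it nor any descendant is in the conditioning set).
  P3: blocked at collider PriceTier (neither it nor any descendant is in the conditioning set).
  P4: blocked at collider PriceTier (neither it nor any descendant is in the conditioning set).
  P5: blocked at collider Conversion (neither it nor any descendant is in the conditioning set).
  P6: blocked at collider Conversion (neither it nor any descendant is in the conditioning set).
  P7: blocked at collider Conversion (neither it nor any descendant is in the conditioning set).
The empty set is therefore the unique smallest valid set.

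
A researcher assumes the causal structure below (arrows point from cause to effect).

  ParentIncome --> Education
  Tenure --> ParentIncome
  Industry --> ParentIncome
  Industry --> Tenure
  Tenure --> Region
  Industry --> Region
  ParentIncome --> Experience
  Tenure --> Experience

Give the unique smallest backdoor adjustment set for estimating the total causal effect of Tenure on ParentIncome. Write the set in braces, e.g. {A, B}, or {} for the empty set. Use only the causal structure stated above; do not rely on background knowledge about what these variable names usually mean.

{Industry}

Variables eligible for adjustment (non-descendants of Tenure, excluding Tenure and ParentIncome): {Industry}.
Backdoor paths from Tenure to ParentIncome:
  P1: Tenure <- Industry -> ParentIncome
The empty set is not sufficient: P1 (Tenure <- Industry -> ParentIncome) has no collider blocking it and no conditioned non-collider, so it is open.
Try {Industry}:
  P1: blocked at fork node Industry ∈ conditioning set.
{Industry} contains no descendant of Tenure and blocks every backdoor path.
{Industry} is the unique smallest valid adjustment set.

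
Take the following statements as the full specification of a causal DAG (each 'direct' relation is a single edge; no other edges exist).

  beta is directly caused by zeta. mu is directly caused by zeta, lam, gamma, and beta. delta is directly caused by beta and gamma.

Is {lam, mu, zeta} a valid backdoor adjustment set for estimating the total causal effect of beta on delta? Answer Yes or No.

No

Backdoor paths from beta to delta (paths whose first edge points into beta):
  P1: beta <- zeta -> mu <- gamma -> delta
Condition 1 (no descendant of beta in the set): FAILS — mu is a descendant of beta.
Condition 2 (every backdoor path blocked by {lam, mu, zeta}):
  P1: blocked at fork node zeta ∈ conditioning set.
{lam, mu, zeta} does not satisfy the backdoor criterion.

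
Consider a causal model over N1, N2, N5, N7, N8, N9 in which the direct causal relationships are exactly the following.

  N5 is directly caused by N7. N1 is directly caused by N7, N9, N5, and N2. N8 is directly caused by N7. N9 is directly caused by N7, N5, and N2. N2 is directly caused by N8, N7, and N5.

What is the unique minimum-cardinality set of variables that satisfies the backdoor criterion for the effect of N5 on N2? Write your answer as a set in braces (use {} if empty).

Variables eligible for adjustment (non-descendants of N5, excluding N5 and N2): {N7, N8}.
Backdoor paths from N5 to N2:
  P1: N5 <- N7 -> N8 -> N2
  P2: N5 <- N7 -> N2
  P3: N5 <- N7 -> N9 <- N2
  P4: N5 <- N7 -> N9 -> N1 <- N2
  P5: N5 <- N7 -> N1 <- N2
  P6: N5 <- N7 -> N1 <- N9 <- N2
The empty set is not sufficient: P1 (N5 <- N7 -> N8 -> N2) has no collider blocking it and no conditioned non-collider, so it is open.
Try {N7}:
  P1: blocked at fork node N7 ∈ conditioning set.
  P2: blocked at fork node N7 ∈ conditioning set.
  P3: blocked at fork node N7 ∈ conditioning set.
  P4: blocked at fork node N7 ∈ conditioning set.
  P5: blocked at fork node N7 ∈ conditioning set.
  P6: blocked at fork node N7 ∈ conditioning set.
{N7} contains no descendant of N5 and blocks every backdoor path.
No other singleton works — e.g. {N8} leaves P2 open — so {N7} is the unique smallest valid adjustment set.

{N7}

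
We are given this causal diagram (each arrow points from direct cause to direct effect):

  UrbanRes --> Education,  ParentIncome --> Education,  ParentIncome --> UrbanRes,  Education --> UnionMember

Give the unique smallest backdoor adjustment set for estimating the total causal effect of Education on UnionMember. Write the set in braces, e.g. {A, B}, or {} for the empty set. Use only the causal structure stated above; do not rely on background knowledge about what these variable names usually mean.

{}

Variables eligible for adjustment (non-descendants of Education, excluding Education and UnionMember): {ParentIncome, UrbanRes}.
Backdoor paths from Education to UnionMember:
  (none)
With no backdoor paths the empty set already satisfies the criterion, and it is trivially minimal.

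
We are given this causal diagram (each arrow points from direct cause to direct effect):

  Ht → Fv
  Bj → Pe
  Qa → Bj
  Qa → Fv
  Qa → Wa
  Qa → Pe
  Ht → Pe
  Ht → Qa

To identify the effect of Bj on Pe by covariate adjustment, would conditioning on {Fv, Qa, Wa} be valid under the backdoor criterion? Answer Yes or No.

Yes

Backdoor paths from Bj to Pe (paths whose first edge points into Bj):
  P1: Bj <- Qa <- Ht -> Pe
  P2: Bj <- Qa -> Fv <- Ht -> Pe
  P3: Bj <- Qa -> Pe
Condition 1 (no descendant of Bj in the set): holds — descendants of Bj are {Pe}; none are in {Fv, Qa, Wa}.
Condition 2 (every backdoor path blocked by {Fv, Qa, Wa}):
  P1: blocked at chain node Qa ∈ conditioning set.
  P2: blocked at fork node Qa ∈ conditioning set.
  P3: blocked at fork node Qa ∈ conditioning set.
{Fv, Qa, Wa} satisfies the backdoor criterion.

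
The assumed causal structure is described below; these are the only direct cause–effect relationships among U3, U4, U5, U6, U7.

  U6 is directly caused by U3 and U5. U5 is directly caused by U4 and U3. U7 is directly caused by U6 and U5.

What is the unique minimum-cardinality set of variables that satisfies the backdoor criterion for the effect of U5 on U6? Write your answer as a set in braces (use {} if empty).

Variables eligible for adjustment (non-descendants of U5, excluding U5 and U6): {U3, U4}.
Backdoor paths from U5 to U6:
  P1: U5 <- U3 -> U6
The empty set is not sufficient: P1 (U5 <- U3 -> U6) has no collider blocking it and no conditioned non-collider, so it is open.
Try {U3}:
  P1: blocked at fork node U3 ∈ conditioning set.
{U3} contains no descendant of U5 and blocks every backdoor path.
No other singleton works — e.g. {U4} leaves P1 open — so {U3} is the unique smallest valid adjustment set.

{U3}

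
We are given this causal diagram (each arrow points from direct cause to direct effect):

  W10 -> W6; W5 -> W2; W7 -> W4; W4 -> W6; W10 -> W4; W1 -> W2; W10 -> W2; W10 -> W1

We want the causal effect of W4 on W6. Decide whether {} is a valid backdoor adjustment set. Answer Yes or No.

No

Backdoor paths from W4 to W6 (paths whose first edge points into W4):
  P1: W4 <- W10 -> W6
Condition 1 (no descendant of W4 in the set): holds — descendants of W4 are {W6}; none are in {}.
Condition 2 (every backdoor path blocked by {}):
  P1: open — no interior node is in the conditioning set.
{} does not satisfy the backdoor criterion.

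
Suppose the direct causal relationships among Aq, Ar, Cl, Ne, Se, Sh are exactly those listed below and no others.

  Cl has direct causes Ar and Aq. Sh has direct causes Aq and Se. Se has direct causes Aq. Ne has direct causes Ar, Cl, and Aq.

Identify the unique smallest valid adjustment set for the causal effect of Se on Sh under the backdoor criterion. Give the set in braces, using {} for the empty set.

{Aq}

Variables eligible for adjustment (non-descendants of Se, excluding Se and Sh): {Aq, Ar, Cl, Ne}.
Backdoor paths from Se to Sh:
  P1: Se <- Aq -> Sh
The empty set is not sufficient: P1 (Se <- Aq -> Sh) has no collider blocking it and no conditioned non-collider, so it is open.
Try {Aq}:
  P1: blocked at fork node Aq ∈ conditioning set.
{Aq} contains no descendant of Se and blocks every backdoor path.
No other singleton works — e.g. {Ar} leaves P1 open — so {Aq} is the unique smallest valid adjustment set.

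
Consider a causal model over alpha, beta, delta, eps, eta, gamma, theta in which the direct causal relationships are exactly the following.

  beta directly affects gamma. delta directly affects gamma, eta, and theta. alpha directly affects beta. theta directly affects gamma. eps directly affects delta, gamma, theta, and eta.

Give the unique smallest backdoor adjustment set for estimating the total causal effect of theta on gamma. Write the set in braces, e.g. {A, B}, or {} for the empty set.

Variables eligible for adjustment (non-descendants of theta, excluding theta and gamma): {alpha, beta, delta, eps, eta}.
Backdoor paths from theta to gamma:
  P1: theta <- eps -> delta -> gamma
  P2: theta <- eps -> eta <- delta -> gamma
  P3: theta <- eps -> gamma
  P4: theta <- delta <- eps -> gamma
  P5: theta <- delta -> eta <- eps -> gamma
  P6: theta <- delta -> gamma
The empty set is not sufficient: P1 (theta <- eps -> delta -> gamma) has no collider blocking it and no conditioned non-collider, so it is open.
Try {delta, eps}:
  P1: blocked at fork node eps ∈ conditioning set.
  P2: blocked at fork node eps ∈ conditioning set.
  P3: blocked at fork node eps ∈ conditioning set.
  P4: blocked at chain node delta ∈ conditioning set.
  P5: blocked at fork node delta ∈ conditioning set.
  P6: blocked at fork node delta ∈ conditioning set.
{delta, eps} contains no descendant of theta and blocks every backdoor path.
Every element of {delta, eps} is needed (dropping delta leaves P6 open; dropping eps leaves P3 open), so no proper subset is valid.
Among all size-2 subsets of the eligible variables, only {delta, eps} blocks every backdoor path, so it is the unique smallest valid adjustment set.

{delta, eps}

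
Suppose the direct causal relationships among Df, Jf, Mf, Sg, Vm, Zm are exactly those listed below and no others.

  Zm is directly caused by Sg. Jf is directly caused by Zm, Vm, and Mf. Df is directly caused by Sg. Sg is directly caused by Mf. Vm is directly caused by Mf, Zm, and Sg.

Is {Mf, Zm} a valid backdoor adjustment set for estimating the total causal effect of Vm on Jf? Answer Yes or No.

Backdoor paths from Vm to Jf (paths whose first edge points into Vm):
  P1: Vm <- Mf -> Sg -> Zm -> Jf
  P2: Vm <- Mf -> Jf
  P3: Vm <- Sg <- Mf -> Jf
  P4: Vm <- Sg -> Zm -> Jf
  P5: Vm <- Zm <- Sg <- Mf -> Jf
  P6: Vm <- Zm -> Jf
Condition 1 (no descendant of Vm in the set): holds — descendants of Vm are {Jf}; none are in {Mf, Zm}.
Condition 2 (every backdoor path blocked by {Mf, Zm}):
  P1: blocked at fork node Mf ∈ conditioning set.
  P2: blocked at fork node Mf ∈ conditioning set.
  P3: blocked at fork node Mf ∈ conditioning set.
  P4: blocked at chain node Zm ∈ conditioning set.
  P5: blocked at chain node Zm ∈ conditioning set.
  P6: blocked at fork node Zm ∈ conditioning set.
{Mf, Zm} satisfies the backdoor criterion.

Yes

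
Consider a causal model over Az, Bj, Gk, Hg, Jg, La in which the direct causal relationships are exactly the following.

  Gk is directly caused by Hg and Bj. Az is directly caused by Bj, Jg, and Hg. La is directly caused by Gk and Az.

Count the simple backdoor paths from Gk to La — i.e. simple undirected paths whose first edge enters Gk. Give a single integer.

2

A backdoor path from Gk to La is any simple undirected path whose first edge points into Gk (i.e. leaves Gk via a parent).
Parents of Gk: {Bj, Hg}.
Enumerating:
  P1: Gk <- Bj -> Az -> La
  P2: Gk <- Hg -> Az -> La
That exhausts the simple backdoor paths. Count: 2.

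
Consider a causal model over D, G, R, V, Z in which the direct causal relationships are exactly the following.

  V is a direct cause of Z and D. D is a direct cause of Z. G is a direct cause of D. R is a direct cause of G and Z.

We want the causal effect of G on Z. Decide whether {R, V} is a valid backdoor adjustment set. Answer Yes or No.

Yes

Backdoor paths from G to Z (paths whose first edge points into G):
  P1: G <- R -> Z
Condition 1 (no descendant of G in the set): holds — descendants of G are {D, Z}; none are in {R, V}.
Condition 2 (every backdoor path blocked by {R, V}):
  P1: blocked at fork node R ∈ conditioning set.
{R, V} satisfies the backdoor criterion.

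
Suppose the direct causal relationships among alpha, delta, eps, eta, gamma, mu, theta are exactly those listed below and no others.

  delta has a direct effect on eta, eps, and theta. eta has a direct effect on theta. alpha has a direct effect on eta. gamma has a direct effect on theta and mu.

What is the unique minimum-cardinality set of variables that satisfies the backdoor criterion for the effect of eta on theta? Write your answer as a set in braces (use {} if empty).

Variables eligible for adjustment (non-descendants of eta, excluding eta and theta): {alpha, delta, eps, gamma, mu}.
Backdoor paths from eta to theta:
  P1: eta <- delta -> theta
The empty set is not sufficient: P1 (eta <- delta -> theta) has no collider blocking it and no conditioned non-collider, so it is open.
Try {delta}:
  P1: blocked at fork node delta ∈ conditioning set.
{delta} contains no descendant of eta and blocks every backdoor path.
No other singleton works — e.g. {alpha} leaves P1 open — so {delta} is the unique smallest valid adjustment set.

{delta}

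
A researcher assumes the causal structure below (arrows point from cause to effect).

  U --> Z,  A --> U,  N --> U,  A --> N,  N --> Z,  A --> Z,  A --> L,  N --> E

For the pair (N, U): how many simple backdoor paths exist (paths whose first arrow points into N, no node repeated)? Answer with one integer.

2

A backdoor path from N to U is any simple undirected path whose first edge points into N (i.e. leaves N via a parent).
Parents of N: {A}.
Enumerating:
  P1: N <- A -> U
  P2: N <- A -> Z <- U
That exhausts the simple backdoor paths. Count: 2.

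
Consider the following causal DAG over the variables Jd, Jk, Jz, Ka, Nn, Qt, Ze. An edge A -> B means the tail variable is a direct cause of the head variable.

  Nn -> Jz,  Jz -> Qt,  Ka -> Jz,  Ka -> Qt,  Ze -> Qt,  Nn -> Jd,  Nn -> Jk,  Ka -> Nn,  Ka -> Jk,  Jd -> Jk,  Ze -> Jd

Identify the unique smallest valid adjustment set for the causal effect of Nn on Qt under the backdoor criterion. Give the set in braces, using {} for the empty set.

Variables eligible for adjustment (non-descendants of Nn, excluding Nn and Qt): {Ka, Ze}.
Backdoor paths from Nn to Qt:
  P1: Nn <- Ka -> Jk <- Jd <- Ze -> Qt
  P2: Nn <- Ka -> Jz -> Qt
  P3: Nn <- Ka -> Qt
The empty set is not sufficient: P2 (Nn <- Ka -> Jz -> Qt) has no collider blocking it and no conditioned non-collider, so it is open.
Try {Ka}:
  P1: blocked at fork node Ka ∈ conditioning set.
  P2: blocked at fork node Ka ∈ conditioning set.
  P3: blocked at fork node Ka ∈ conditioning set.
{Ka} contains no descendant of Nn and blocks every backdoor path.
No other singleton works — e.g. {Ze} leaves P2 open — so {Ka} is the unique smallest valid adjustment set.

{Ka}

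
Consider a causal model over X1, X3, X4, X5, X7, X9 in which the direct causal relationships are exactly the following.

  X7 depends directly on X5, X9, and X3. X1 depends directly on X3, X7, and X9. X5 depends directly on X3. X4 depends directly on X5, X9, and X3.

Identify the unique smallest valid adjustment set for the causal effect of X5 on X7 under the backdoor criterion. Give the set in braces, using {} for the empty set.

{X3}

Variables eligible for adjustment (non-descendants of X5, excluding X5 and X7): {X3, X9}.
Backdoor paths from X5 to X7:
  P1: X5 <- X3 -> X4 <- X9 -> X7
  P2: X5 <- X3 -> X4 <- X9 -> X1 <- X7
  P3: X5 <- X3 -> X7
  P4: X5 <- X3 -> X1 <- X9 -> X7
  P5: X5 <- X3 -> X1 <- X7
The empty set is not sufficient: P3 (X5 <- X3 -> X7) has no collider blocking it and no conditioned non-collider, so it is open.
Try {X3}:
  P1: blocked at fork node X3 ∈ conditioning set.
  P2: blocked at fork node X3 ∈ conditioning set.
  P3: blocked at fork node X3 ∈ conditioning set.
  P4: blocked at fork node X3 ∈ conditioning set.
  P5: blocked at fork node X3 ∈ conditioning set.
{X3} contains no descendant of X5 and blocks every backdoor path.
No other singleton works — e.g. {X9} leaves P3 open — so {X3} is the unique smallest valid adjustment set.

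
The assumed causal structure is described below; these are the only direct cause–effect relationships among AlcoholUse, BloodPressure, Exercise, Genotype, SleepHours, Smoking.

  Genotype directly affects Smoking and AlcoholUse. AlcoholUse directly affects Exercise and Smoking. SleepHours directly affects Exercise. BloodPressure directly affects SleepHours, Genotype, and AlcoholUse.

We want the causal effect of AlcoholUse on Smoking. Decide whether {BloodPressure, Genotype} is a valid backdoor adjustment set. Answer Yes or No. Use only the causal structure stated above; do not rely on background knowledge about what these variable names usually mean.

Backdoor paths from AlcoholUse to Smoking (paths whose first edge points into AlcoholUse):
  P1: AlcoholUse <- BloodPressure -> Genotype -> Smoking
  P2: AlcoholUse <- Genotype -> Smoking
Condition 1 (no descendant of AlcoholUse in the set): holds — descendants of AlcoholUse are {Exercise, Smoking}; none are in {BloodPressure, Genotype}.
Condition 2 (every backdoor path blocked by {BloodPressure, Genotype}):
  P1: blocked at fork node BloodPressure ∈ conditioning set.
  P2: blocked at fork node Genotype ∈ conditioning set.
{BloodPressure, Genotype} satisfies the backdoor criterion.

Yes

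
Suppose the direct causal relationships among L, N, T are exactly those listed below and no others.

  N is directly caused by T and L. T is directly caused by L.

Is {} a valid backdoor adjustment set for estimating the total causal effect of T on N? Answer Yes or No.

Backdoor paths from T to N (paths whose first edge points into T):
  P1: T <- L -> N
Condition 1 (no descendant of T in the set): holds — descendants of T are {N}; none are in {}.
Condition 2 (every backdoor path blocked by {}):
  P1: open — no interior node is in the conditioning set.
{} does not satisfy the backdoor criterion.

No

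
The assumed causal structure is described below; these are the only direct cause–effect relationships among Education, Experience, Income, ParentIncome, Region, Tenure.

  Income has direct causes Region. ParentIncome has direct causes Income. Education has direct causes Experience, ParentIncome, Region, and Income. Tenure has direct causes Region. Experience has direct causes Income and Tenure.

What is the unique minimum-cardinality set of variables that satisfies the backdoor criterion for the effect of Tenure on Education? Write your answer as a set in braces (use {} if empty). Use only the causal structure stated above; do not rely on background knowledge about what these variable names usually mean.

Variables eligible for adjustment (non-descendants of Tenure, excluding Tenure and Education): {Income, ParentIncome, Region}.
Backdoor paths from Tenure to Education:
  P1: Tenure <- Region -> Income -> Experience -> Education
  P2: Tenure <- Region -> Income -> ParentIncome -> Education
  P3: Tenure <- Region -> Income -> Education
  P4: Tenure <- Region -> Education
The empty set is not sufficient: P1 (Tenure <- Region -> Income -> Experience -> Education) has no collider blocking it and no conditioned non-collider, so it is open.
Try {Region}:
  P1: blocked at fork node Region ∈ conditioning set.
  P2: blocked at fork node Region ∈ conditioning set.
  P3: blocked at fork node Region ∈ conditioning set.
  P4: blocked at fork node Region ∈ conditioning set.
{Region} contains no descendant of Tenure and blocks every backdoor path.
No other singleton works — e.g. {Income} leaves P4 open — so {Region} is the unique smallest valid adjustment set.

{Region}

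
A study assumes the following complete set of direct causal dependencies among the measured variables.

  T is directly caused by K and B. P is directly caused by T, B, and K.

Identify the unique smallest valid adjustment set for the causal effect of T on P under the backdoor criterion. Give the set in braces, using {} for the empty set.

Variables eligible for adjustment (non-descendants of T, excluding T and P): {B, K}.
Backdoor paths from T to P:
  P1: T <- K -> P
  P2: T <- B -> P
The empty set is not sufficient: P1 (T <- K -> P) has no collider blocking it and no conditioned non-collider, so it is open.
Try {B, K}:
  P1: blocked at fork node K ∈ conditioning set.
  P2: blocked at fork node B ∈ conditioning set.
{B, K} contains no descendant of T and blocks every backdoor path.
Every element of {B, K} is needed (dropping B leaves P2 open; dropping K leaves P1 open), so no proper subset is valid.
Among all size-2 subsets of the eligible variables, only {B, K} blocks every backdoor path, so it is the unique smallest valid adjustment set.

{B, K}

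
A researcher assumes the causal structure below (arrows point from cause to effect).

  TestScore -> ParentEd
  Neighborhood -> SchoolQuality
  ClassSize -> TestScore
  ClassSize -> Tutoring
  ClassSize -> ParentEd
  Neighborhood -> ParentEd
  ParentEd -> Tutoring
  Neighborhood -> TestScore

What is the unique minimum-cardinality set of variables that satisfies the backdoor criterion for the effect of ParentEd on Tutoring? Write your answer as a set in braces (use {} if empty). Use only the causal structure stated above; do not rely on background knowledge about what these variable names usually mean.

{ClassSize}

Variables eligible for adjustment (non-descendants of ParentEd, excluding ParentEd and Tutoring): {ClassSize, Neighborhood, SchoolQuality, TestScore}.
Backdoor paths from ParentEd to Tutoring:
  P1: ParentEd <- Neighborhood -> TestScore <- ClassSize -> Tutoring
  P2: ParentEd <- ClassSize -> Tutoring
  P3: ParentEd <- TestScore <- ClassSize -> Tutoring
The empty set is not sufficient: P2 (ParentEd <- ClassSize -> Tutoring) has no collider blocking it and no conditioned non-collider, so it is open.
Try {ClassSize}:
  P1: blocked at collider TestScore (neither it nor any descendant is in the conditioning set).
  P2: blocked at fork node ClassSize ∈ conditioning set.
  P3: blocked at fork node ClassSize ∈ conditioning set.
{ClassSize} contains no descendant of ParentEd and blocks every backdoor path.
No other singleton works — e.g. {Neighborhood} leaves P2 open — so {ClassSize} is the unique smallest valid adjustment set.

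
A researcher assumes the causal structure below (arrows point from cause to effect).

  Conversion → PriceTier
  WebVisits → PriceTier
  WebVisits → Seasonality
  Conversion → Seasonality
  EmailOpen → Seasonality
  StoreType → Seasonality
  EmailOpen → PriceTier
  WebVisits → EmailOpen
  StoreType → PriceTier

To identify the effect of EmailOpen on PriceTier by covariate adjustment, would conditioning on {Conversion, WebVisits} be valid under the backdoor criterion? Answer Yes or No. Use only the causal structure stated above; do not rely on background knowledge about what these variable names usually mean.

Backdoor paths from EmailOpen to PriceTier (paths whose first edge points into EmailOpen):
  P1: EmailOpen <- WebVisits -> PriceTier
  P2: EmailOpen <- WebVisits -> Seasonality <- Conversion -> PriceTier
  P3: EmailOpen <- WebVisits -> Seasonality <- StoreType -> PriceTier
Condition 1 (no descendant of EmailOpen in the set): holds — descendants of EmailOpen are {PriceTier, Seasonality}; none are in {Conversion, WebVisits}.
Condition 2 (every backdoor path blocked by {Conversion, WebVisits}):
  P1: blocked at fork node WebVisits ∈ conditioning set.
  P2: blocked at fork node WebVisits ∈ conditioning set.
  P3: blocked at fork node WebVisits ∈ conditioning set.
{Conversion, WebVisits} satisfies the backdoor criterion.

Yes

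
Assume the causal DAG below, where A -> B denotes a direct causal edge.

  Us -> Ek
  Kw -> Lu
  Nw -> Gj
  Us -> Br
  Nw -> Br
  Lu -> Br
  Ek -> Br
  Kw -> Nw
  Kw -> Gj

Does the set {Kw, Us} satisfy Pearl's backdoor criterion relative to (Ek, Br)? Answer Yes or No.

Yes

Backdoor paths from Ek to Br (paths whose first edge points into Ek):
  P1: Ek <- Us -> Br
Condition 1 (no descendant of Ek in the set): holds — descendants of Ek are {Br}; none are in {Kw, Us}.
Condition 2 (every backdoor path blocked by {Kw, Us}):
  P1: blocked at fork node Us ∈ conditioning set.
{Kw, Us} satisfies the backdoor criterion.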